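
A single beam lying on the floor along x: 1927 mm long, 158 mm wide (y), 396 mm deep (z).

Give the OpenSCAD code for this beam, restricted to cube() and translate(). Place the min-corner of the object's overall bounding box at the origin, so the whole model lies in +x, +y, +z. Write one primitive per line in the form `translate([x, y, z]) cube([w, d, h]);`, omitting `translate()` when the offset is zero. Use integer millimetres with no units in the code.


cube([1927, 158, 396]);


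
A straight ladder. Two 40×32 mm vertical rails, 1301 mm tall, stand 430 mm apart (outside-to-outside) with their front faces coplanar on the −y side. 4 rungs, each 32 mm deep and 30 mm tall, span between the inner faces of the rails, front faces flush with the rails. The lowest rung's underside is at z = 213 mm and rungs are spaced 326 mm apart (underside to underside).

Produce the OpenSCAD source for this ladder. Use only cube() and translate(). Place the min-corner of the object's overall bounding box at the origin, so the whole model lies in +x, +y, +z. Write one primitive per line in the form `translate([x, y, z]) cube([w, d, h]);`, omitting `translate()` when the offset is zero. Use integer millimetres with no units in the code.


cube([40, 32, 1301]);
translate([390, 0, 0]) cube([40, 32, 1301]);
translate([40, 0, 213]) cube([350, 32, 30]);
translate([40, 0, 539]) cube([350, 32, 30]);
translate([40, 0, 865]) cube([350, 32, 30]);
translate([40, 0, 1191]) cube([350, 32, 30]);


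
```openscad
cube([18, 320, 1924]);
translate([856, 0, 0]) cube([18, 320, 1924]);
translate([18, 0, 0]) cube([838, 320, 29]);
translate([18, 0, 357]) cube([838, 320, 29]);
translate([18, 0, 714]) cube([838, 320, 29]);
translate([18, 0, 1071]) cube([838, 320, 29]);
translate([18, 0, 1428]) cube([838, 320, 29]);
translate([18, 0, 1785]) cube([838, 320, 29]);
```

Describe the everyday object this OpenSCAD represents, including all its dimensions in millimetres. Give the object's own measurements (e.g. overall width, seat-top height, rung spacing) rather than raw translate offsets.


An open bookshelf. Two side panels, each 18 mm thick, 320 mm deep and 1924 mm tall, stand 874 mm apart (outside-to-outside). Between them sit 6 shelves, each 29 mm thick and 320 mm deep, spanning the full gap between the sides. The bottom shelf rests on the floor (its underside at z = 0) and the clear gap between one shelf's top and the next shelf's underside is 328 mm.


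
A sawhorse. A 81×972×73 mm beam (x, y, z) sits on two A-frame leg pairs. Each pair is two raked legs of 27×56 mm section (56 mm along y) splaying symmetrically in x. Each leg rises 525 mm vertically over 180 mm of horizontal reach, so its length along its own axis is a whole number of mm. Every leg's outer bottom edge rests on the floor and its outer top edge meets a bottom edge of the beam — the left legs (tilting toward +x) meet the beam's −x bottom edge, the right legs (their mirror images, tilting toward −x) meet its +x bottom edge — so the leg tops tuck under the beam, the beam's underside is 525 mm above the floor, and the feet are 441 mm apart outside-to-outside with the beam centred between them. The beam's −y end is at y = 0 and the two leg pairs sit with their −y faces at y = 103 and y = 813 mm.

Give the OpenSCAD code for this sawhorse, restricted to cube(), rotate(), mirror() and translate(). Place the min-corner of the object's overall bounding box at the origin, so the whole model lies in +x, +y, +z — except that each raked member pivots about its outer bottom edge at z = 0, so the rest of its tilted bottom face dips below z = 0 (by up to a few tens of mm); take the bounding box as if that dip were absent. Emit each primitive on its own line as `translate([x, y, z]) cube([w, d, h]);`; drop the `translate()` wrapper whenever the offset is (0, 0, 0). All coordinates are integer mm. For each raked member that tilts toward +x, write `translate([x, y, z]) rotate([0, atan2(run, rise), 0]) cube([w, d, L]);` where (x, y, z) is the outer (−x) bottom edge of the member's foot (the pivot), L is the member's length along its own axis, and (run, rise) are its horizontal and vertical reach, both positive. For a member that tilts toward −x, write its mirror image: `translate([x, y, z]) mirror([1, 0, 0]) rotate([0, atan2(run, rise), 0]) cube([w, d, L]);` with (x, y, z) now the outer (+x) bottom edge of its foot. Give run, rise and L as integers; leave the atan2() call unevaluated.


translate([180, 0, 525]) cube([81, 972, 73]);
translate([0, 103, 0]) rotate([0, atan2(180, 525), 0]) cube([27, 56, 555]);
translate([441, 103, 0]) mirror([1, 0, 0]) rotate([0, atan2(180, 525), 0]) cube([27, 56, 555]);
translate([0, 813, 0]) rotate([0, atan2(180, 525), 0]) cube([27, 56, 555]);
translate([441, 813, 0]) mirror([1, 0, 0]) rotate([0, atan2(180, 525), 0]) cube([27, 56, 555]);


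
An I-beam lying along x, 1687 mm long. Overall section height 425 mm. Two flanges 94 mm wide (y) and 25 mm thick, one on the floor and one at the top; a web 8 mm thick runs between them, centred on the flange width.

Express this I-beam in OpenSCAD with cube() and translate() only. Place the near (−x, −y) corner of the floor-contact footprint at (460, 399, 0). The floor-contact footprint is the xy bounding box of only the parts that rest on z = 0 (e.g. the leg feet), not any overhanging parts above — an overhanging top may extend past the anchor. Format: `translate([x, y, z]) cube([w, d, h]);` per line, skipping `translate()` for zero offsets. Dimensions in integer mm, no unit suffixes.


translate([460, 399, 0]) cube([1687, 94, 25]);
translate([460, 442, 25]) cube([1687, 8, 375]);
translate([460, 399, 400]) cube([1687, 94, 25]);


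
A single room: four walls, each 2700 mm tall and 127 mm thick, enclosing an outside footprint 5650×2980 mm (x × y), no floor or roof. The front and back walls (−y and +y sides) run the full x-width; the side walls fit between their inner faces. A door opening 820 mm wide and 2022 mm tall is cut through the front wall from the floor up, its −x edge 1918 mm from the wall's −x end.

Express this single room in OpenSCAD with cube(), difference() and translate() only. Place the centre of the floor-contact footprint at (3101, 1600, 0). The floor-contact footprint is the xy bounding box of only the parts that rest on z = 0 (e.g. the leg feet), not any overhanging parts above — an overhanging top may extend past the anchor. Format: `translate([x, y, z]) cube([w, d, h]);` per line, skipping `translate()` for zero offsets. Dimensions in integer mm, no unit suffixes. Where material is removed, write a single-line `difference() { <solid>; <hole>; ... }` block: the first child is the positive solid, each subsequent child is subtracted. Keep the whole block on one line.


difference() { translate([276, 110, 0]) cube([5650, 127, 2700]); translate([2194, 110, 0]) cube([820, 127, 2022]); }
translate([276, 2963, 0]) cube([5650, 127, 2700]);
translate([276, 237, 0]) cube([127, 2726, 2700]);
translate([5799, 237, 0]) cube([127, 2726, 2700]);


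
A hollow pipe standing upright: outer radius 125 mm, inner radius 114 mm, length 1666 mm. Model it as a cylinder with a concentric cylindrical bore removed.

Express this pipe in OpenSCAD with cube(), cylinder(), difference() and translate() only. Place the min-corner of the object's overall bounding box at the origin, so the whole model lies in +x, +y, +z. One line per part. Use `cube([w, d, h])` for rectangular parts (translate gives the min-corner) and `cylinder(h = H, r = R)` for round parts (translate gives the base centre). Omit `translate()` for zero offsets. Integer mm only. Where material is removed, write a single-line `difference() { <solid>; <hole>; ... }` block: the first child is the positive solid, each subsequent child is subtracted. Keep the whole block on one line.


difference() { translate([125, 125, 0]) cylinder(h = 1666, r = 125); translate([125, 125, 0]) cylinder(h = 1666, r = 114); }


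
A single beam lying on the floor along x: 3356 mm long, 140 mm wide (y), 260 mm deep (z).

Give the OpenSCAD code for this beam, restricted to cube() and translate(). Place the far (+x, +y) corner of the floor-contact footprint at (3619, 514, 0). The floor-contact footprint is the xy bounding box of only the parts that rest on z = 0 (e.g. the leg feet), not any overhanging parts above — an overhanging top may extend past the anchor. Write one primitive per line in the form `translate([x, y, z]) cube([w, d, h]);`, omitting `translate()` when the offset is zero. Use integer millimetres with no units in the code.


translate([263, 374, 0]) cube([3356, 140, 260]);


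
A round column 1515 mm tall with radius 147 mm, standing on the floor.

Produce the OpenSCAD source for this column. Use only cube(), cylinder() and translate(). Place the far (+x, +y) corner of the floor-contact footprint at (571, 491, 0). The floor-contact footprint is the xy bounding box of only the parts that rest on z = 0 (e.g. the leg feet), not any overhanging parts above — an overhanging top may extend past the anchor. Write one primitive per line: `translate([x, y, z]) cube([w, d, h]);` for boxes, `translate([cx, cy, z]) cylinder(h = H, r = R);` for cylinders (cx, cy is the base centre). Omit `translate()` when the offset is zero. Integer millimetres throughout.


translate([424, 344, 0]) cylinder(h = 1515, r = 147);


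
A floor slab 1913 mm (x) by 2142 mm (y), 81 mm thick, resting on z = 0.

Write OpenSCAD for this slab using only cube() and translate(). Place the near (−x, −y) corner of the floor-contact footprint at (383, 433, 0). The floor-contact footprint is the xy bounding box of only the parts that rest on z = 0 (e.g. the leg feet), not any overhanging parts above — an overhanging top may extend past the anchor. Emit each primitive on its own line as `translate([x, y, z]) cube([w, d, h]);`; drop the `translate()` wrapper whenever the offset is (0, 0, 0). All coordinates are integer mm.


translate([383, 433, 0]) cube([1913, 2142, 81]);


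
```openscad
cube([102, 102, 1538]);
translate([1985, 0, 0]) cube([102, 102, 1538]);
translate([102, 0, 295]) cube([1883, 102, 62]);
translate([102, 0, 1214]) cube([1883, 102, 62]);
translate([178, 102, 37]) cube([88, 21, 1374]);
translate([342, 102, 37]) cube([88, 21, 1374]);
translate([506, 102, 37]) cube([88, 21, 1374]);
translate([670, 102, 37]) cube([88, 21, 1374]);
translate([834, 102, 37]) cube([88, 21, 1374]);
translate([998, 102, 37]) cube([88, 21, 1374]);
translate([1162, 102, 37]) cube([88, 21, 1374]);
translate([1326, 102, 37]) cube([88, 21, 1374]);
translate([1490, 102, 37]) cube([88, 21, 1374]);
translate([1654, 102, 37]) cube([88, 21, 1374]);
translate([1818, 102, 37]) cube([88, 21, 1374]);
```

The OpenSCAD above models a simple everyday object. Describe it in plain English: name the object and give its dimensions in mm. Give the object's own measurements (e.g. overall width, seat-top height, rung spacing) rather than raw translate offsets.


A fence section. Two 102×102 mm posts, 1538 mm tall, stand on the floor with a clear span of 1883 mm between their inner faces. Two horizontal rails of 102×62 mm section span the gap between the posts with their undersides at z = 295 mm and z = 1214 mm, flush with the posts' −y face. 11 pickets, each 88 mm wide, 21 mm thick and 1374 mm tall, are fixed to the +y face of the rails with their bottoms at z = 37 mm, spaced across the span with a 76 mm gap after the −x post and between neighbouring pickets, with 79 mm left before the +x post.


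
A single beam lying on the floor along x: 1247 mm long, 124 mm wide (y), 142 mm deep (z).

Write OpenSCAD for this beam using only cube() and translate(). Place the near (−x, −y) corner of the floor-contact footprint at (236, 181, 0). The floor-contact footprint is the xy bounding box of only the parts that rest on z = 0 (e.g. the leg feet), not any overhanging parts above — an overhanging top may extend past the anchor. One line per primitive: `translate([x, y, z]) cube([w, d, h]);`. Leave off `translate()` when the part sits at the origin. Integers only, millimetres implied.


translate([236, 181, 0]) cube([1247, 124, 142]);


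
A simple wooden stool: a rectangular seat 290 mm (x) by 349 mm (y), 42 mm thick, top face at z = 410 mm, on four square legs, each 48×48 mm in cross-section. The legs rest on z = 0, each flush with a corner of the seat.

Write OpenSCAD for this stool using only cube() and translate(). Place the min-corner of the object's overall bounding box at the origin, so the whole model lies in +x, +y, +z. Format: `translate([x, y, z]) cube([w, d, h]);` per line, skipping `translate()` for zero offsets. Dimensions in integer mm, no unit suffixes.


// leg_h = 410 - 42 = 368
translate([0, 0, 368]) cube([290, 349, 42]);
cube([48, 48, 368]);
translate([242, 0, 0]) cube([48, 48, 368]);
translate([0, 301, 0]) cube([48, 48, 368]);
translate([242, 301, 0]) cube([48, 48, 368]);


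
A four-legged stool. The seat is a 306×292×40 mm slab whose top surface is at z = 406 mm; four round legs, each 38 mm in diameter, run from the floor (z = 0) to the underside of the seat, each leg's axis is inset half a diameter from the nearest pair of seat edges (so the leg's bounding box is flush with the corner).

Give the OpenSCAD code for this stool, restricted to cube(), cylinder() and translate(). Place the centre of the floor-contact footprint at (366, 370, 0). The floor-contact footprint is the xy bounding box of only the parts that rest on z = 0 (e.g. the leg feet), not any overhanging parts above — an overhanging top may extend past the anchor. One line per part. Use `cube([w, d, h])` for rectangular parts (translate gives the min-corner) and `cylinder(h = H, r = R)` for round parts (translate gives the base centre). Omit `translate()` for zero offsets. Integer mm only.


// leg_h = 406 - 40 = 366
translate([213, 224, 366]) cube([306, 292, 40]);
translate([232, 243, 0]) cylinder(h = 366, r = 19);
translate([500, 243, 0]) cylinder(h = 366, r = 19);
translate([232, 497, 0]) cylinder(h = 366, r = 19);
translate([500, 497, 0]) cylinder(h = 366, r = 19);


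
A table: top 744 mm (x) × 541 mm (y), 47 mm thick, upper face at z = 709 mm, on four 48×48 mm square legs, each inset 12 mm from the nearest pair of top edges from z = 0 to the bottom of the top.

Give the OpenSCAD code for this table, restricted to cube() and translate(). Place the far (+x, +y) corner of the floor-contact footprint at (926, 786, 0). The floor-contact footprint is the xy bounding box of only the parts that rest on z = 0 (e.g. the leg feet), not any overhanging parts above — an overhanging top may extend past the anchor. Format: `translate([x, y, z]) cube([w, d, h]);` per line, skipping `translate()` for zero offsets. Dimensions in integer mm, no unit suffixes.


// leg_h = 709 - 47 = 662
translate([194, 257, 662]) cube([744, 541, 47]);
translate([206, 269, 0]) cube([48, 48, 662]);
translate([878, 269, 0]) cube([48, 48, 662]);
translate([206, 738, 0]) cube([48, 48, 662]);
translate([878, 738, 0]) cube([48, 48, 662]);


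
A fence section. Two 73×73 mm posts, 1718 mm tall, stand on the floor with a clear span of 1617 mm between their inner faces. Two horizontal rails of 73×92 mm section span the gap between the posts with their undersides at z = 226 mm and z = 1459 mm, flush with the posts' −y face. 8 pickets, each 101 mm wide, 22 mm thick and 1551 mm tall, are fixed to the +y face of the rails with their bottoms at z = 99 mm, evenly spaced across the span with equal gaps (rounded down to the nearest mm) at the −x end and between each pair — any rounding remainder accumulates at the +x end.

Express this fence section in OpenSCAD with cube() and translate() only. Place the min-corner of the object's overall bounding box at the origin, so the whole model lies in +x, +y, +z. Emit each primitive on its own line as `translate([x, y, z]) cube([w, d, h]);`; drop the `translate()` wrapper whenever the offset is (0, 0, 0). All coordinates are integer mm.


cube([73, 73, 1718]);
translate([1690, 0, 0]) cube([73, 73, 1718]);
translate([73, 0, 226]) cube([1617, 73, 92]);
translate([73, 0, 1459]) cube([1617, 73, 92]);
translate([162, 73, 99]) cube([101, 22, 1551]);
translate([352, 73, 99]) cube([101, 22, 1551]);
translate([542, 73, 99]) cube([101, 22, 1551]);
translate([732, 73, 99]) cube([101, 22, 1551]);
translate([922, 73, 99]) cube([101, 22, 1551]);
translate([1112, 73, 99]) cube([101, 22, 1551]);
translate([1302, 73, 99]) cube([101, 22, 1551]);
translate([1492, 73, 99]) cube([101, 22, 1551]);


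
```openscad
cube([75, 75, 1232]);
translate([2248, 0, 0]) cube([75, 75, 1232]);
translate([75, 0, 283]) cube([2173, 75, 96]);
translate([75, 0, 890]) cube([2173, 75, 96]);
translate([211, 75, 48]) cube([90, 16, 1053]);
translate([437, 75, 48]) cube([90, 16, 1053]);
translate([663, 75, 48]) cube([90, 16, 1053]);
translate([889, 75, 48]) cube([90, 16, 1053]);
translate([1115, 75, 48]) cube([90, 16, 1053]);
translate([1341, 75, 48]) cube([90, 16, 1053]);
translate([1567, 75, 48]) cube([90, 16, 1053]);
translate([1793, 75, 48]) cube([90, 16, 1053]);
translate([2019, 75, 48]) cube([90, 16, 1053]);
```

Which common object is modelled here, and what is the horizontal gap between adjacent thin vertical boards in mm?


A fence section. The picket gap is 136 mm.

Two posts, two rails, 9 pickets — a fence section. Span 2173 mm holds 9 pickets of 90 mm with 10 equal gaps: ⌊(2173 − 9·90) / 10⌋ = 136 mm.


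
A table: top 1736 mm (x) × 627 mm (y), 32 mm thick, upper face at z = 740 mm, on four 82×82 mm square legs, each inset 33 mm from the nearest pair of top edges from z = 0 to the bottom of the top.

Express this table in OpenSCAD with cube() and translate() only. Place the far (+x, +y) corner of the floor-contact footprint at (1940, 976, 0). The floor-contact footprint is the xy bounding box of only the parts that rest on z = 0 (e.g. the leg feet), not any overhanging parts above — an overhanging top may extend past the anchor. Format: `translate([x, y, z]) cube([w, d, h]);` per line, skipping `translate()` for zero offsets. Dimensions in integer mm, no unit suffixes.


translate([237, 382, 708]) cube([1736, 627, 32]);
translate([270, 415, 0]) cube([82, 82, 708]);
translate([1858, 415, 0]) cube([82, 82, 708]);
translate([270, 894, 0]) cube([82, 82, 708]);
translate([1858, 894, 0]) cube([82, 82, 708]);


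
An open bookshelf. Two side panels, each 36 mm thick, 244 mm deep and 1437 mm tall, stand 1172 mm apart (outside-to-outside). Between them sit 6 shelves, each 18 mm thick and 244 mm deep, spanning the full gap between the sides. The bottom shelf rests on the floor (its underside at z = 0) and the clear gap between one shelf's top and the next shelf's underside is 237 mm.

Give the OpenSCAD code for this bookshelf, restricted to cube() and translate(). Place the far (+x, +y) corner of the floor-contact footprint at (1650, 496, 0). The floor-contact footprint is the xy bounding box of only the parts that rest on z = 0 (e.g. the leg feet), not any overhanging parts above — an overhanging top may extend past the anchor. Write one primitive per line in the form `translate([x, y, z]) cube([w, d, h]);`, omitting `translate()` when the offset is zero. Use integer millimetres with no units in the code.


translate([478, 252, 0]) cube([36, 244, 1437]);
translate([1614, 252, 0]) cube([36, 244, 1437]);
translate([514, 252, 0]) cube([1100, 244, 18]);
translate([514, 252, 255]) cube([1100, 244, 18]);
translate([514, 252, 510]) cube([1100, 244, 18]);
translate([514, 252, 765]) cube([1100, 244, 18]);
translate([514, 252, 1020]) cube([1100, 244, 18]);
translate([514, 252, 1275]) cube([1100, 244, 18]);


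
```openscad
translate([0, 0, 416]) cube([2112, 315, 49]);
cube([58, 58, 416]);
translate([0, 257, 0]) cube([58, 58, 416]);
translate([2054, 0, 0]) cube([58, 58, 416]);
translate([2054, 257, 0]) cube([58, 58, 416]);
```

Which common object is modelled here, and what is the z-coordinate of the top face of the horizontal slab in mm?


A bench. The seat-top height is 465 mm.

A long slab on four corner posts — a bench. The slab sits at z = 416 with thickness 49, so the top is 416 + 49 = 465 mm.


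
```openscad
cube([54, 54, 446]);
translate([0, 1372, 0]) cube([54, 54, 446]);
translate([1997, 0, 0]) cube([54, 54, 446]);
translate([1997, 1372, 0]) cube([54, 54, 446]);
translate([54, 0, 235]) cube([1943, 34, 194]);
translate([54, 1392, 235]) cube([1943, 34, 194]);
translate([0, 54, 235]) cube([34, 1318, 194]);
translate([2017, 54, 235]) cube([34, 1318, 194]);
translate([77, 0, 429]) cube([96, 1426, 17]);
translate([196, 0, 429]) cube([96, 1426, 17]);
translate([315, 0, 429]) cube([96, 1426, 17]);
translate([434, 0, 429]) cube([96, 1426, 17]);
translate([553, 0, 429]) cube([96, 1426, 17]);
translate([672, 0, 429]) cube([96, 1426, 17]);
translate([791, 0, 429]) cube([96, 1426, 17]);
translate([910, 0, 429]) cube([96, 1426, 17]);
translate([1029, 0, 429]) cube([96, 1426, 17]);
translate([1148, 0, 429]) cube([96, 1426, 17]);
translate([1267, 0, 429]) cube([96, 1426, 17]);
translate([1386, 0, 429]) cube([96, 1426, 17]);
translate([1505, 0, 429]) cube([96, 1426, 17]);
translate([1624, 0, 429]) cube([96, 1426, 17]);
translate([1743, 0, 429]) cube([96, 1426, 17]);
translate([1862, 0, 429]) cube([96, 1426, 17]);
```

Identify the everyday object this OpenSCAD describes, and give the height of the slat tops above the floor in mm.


A bed frame. The slat-top height is 446 mm.

Four posts, four rails, and a row of slats — a bed frame. Slats sit on the rails at z = 235 + 194 = 429; with slat thickness 17, the top is 446 mm.


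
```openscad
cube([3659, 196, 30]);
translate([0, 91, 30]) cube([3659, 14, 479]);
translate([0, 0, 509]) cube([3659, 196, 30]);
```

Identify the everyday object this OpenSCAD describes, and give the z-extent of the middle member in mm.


An I-beam. The web height is 479 mm.

Two wide flanges with a thin centred web — an I-beam. Overall 539 mm minus two 30 mm flanges gives a web of 539 − 2·30 = 479 mm.


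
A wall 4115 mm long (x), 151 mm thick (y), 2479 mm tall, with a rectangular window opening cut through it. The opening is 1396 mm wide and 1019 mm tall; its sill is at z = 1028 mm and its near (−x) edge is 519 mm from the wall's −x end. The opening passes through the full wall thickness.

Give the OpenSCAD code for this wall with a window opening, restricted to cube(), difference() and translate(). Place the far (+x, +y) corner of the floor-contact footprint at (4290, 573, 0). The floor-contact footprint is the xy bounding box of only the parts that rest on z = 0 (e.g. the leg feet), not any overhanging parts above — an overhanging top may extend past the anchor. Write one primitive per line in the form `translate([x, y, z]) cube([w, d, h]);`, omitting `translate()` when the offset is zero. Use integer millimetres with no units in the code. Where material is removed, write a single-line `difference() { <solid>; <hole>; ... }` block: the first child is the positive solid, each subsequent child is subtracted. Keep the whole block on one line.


difference() { translate([175, 422, 0]) cube([4115, 151, 2479]); translate([694, 422, 1028]) cube([1396, 151, 1019]); }


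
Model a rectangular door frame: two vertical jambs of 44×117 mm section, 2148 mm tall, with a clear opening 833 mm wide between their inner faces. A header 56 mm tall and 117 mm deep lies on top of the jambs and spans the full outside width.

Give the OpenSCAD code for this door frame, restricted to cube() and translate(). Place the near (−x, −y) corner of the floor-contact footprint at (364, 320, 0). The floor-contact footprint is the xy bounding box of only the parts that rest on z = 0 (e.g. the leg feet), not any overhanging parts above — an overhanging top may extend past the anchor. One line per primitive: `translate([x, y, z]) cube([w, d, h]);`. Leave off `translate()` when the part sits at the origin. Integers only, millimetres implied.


translate([364, 320, 0]) cube([44, 117, 2148]);
translate([1241, 320, 0]) cube([44, 117, 2148]);
translate([364, 320, 2148]) cube([921, 117, 56]);


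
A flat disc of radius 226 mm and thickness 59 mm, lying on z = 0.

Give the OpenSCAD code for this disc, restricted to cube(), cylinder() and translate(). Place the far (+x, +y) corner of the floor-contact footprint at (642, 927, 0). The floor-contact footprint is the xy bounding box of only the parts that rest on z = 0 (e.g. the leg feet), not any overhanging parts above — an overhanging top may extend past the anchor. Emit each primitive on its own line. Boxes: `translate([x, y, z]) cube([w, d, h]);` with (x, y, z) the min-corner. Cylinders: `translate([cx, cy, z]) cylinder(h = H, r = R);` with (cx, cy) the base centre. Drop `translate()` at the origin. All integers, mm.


translate([416, 701, 0]) cylinder(h = 59, r = 226);


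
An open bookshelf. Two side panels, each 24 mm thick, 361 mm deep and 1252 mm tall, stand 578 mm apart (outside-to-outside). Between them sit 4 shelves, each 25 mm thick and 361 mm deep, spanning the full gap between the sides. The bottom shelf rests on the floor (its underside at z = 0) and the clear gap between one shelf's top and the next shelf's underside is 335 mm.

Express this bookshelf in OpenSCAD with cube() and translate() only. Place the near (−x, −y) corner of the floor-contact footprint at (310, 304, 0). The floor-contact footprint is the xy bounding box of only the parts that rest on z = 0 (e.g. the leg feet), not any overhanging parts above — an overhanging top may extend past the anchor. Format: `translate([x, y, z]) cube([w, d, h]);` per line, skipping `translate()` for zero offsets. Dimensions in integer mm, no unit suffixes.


translate([310, 304, 0]) cube([24, 361, 1252]);
translate([864, 304, 0]) cube([24, 361, 1252]);
translate([334, 304, 0]) cube([530, 361, 25]);
translate([334, 304, 360]) cube([530, 361, 25]);
translate([334, 304, 720]) cube([530, 361, 25]);
translate([334, 304, 1080]) cube([530, 361, 25]);


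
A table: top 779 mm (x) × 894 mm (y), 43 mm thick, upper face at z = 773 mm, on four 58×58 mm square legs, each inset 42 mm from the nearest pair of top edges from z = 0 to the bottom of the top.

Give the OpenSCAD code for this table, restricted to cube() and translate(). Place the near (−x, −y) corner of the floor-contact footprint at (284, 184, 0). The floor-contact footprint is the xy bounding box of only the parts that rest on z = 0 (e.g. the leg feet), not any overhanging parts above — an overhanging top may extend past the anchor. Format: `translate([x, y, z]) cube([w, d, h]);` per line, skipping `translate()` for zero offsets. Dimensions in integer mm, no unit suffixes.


translate([242, 142, 730]) cube([779, 894, 43]);
translate([284, 184, 0]) cube([58, 58, 730]);
translate([921, 184, 0]) cube([58, 58, 730]);
translate([284, 936, 0]) cube([58, 58, 730]);
translate([921, 936, 0]) cube([58, 58, 730]);


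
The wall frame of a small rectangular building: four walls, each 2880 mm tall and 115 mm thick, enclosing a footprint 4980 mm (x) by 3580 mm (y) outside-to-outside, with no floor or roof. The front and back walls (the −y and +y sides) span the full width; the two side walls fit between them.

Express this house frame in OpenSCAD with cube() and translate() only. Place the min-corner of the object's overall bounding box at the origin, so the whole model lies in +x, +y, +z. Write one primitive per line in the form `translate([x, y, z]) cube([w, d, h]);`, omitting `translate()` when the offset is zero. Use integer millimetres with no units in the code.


cube([4980, 115, 2880]);
translate([0, 3465, 0]) cube([4980, 115, 2880]);
translate([0, 115, 0]) cube([115, 3350, 2880]);
translate([4865, 115, 0]) cube([115, 3350, 2880]);


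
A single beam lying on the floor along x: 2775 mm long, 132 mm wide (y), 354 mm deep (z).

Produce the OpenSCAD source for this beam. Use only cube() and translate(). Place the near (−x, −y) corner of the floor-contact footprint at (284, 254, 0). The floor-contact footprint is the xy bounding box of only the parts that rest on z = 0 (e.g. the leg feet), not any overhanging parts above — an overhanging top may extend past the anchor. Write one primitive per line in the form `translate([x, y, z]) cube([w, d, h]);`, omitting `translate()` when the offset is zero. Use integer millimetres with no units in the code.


translate([284, 254, 0]) cube([2775, 132, 354]);


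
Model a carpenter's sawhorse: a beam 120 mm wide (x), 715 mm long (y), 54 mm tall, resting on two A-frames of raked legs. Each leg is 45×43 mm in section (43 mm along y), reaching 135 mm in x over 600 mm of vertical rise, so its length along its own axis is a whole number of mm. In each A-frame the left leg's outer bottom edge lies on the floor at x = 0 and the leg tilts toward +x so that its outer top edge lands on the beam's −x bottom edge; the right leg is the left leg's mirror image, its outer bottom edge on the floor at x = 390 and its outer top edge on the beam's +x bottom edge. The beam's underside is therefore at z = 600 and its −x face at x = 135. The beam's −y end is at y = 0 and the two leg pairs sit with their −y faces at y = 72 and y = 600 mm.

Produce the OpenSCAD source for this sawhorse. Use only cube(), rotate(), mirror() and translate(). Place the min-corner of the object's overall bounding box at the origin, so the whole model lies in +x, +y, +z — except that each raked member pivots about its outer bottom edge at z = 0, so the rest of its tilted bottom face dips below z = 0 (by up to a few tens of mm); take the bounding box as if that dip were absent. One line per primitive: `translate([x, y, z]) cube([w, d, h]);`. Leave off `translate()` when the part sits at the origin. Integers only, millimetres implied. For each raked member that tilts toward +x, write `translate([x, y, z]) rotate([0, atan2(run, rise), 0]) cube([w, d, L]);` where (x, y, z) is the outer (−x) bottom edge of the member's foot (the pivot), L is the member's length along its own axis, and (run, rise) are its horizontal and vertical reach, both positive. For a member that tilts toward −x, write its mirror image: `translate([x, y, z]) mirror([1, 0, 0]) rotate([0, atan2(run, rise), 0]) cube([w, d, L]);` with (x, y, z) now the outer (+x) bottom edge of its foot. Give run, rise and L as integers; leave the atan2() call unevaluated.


translate([135, 0, 600]) cube([120, 715, 54]);
translate([0, 72, 0]) rotate([0, atan2(135, 600), 0]) cube([45, 43, 615]);
translate([390, 72, 0]) mirror([1, 0, 0]) rotate([0, atan2(135, 600), 0]) cube([45, 43, 615]);
translate([0, 600, 0]) rotate([0, atan2(135, 600), 0]) cube([45, 43, 615]);
translate([390, 600, 0]) mirror([1, 0, 0]) rotate([0, atan2(135, 600), 0]) cube([45, 43, 615]);


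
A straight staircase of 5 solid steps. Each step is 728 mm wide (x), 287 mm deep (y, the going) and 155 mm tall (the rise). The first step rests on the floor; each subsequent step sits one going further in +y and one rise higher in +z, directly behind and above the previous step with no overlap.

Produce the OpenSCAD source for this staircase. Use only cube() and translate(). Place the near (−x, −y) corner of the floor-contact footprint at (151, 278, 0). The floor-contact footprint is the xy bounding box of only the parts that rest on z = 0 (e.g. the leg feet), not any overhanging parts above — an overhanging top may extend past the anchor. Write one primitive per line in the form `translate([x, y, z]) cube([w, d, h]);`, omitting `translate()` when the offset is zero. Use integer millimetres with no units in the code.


translate([151, 278, 0]) cube([728, 287, 155]);
translate([151, 565, 155]) cube([728, 287, 155]);
translate([151, 852, 310]) cube([728, 287, 155]);
translate([151, 1139, 465]) cube([728, 287, 155]);
translate([151, 1426, 620]) cube([728, 287, 155]);


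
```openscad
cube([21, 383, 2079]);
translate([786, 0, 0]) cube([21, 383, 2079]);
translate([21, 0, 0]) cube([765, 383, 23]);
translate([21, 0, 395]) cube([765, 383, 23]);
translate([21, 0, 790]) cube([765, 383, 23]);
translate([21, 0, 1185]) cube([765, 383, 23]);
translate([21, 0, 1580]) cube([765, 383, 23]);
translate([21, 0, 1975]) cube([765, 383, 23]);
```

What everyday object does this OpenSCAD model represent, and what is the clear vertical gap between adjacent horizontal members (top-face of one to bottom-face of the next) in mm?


A bookshelf. The clear shelf gap is 372 mm.

Two tall side panels with 6 horizontal boards between them — a bookshelf. The first two shelf undersides are at z = 0 and z = 395; with shelf thickness 23, the clear gap is 395 − 0 − 23 = 372 mm.


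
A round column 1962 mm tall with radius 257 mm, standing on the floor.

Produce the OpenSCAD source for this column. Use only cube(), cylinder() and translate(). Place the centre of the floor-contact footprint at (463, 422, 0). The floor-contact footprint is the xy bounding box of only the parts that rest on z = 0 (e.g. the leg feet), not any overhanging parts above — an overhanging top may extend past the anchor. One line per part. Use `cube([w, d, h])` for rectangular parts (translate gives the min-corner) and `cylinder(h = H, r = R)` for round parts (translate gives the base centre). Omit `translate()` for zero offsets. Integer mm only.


translate([463, 422, 0]) cylinder(h = 1962, r = 257);


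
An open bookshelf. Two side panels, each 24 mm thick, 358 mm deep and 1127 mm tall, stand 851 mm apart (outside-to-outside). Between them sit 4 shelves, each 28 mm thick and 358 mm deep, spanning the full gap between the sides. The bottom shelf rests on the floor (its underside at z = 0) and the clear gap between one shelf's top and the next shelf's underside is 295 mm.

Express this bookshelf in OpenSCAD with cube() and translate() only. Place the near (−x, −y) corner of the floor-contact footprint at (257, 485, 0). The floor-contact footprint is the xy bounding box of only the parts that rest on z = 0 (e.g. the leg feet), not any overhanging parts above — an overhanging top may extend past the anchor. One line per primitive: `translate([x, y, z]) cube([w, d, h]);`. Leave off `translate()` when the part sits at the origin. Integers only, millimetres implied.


translate([257, 485, 0]) cube([24, 358, 1127]);
translate([1084, 485, 0]) cube([24, 358, 1127]);
translate([281, 485, 0]) cube([803, 358, 28]);
translate([281, 485, 323]) cube([803, 358, 28]);
translate([281, 485, 646]) cube([803, 358, 28]);
translate([281, 485, 969]) cube([803, 358, 28]);


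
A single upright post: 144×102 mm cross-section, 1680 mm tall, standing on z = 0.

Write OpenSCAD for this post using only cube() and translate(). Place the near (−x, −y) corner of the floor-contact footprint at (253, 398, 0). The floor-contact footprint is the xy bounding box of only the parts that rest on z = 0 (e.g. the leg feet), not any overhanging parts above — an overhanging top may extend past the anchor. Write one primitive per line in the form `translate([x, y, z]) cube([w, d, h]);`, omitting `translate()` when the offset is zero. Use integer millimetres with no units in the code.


translate([253, 398, 0]) cube([144, 102, 1680]);


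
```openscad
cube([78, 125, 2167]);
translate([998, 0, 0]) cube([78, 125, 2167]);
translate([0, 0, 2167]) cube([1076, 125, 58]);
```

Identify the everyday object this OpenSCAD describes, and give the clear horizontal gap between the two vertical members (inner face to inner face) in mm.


A door frame. The clear opening width is 920 mm.

Two 2167 mm tall posts with a header on top — a door frame. The left jamb is 78 mm wide at x = 0; the right jamb starts at x = 998. The clear opening is 998 − 78 = 920 mm.


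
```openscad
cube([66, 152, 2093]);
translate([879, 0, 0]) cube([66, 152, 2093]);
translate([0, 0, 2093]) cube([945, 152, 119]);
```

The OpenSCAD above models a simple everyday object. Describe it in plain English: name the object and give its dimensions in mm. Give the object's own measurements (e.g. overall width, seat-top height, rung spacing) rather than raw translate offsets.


A door frame. The clear opening is 813 mm wide and 2093 mm high. Two 66 mm wide jambs, 152 mm deep, stand either side of the opening from the floor to the top of the opening. A 119 mm thick head sits across the top of both jambs, spanning the full outside width of the frame.


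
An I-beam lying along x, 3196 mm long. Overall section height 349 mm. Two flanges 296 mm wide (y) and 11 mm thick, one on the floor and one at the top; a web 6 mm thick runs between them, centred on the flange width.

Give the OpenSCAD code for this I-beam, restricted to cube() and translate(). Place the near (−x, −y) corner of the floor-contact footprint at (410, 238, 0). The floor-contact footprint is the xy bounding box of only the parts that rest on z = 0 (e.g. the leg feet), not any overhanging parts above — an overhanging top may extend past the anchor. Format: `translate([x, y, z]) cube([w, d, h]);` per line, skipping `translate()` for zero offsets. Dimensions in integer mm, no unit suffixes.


translate([410, 238, 0]) cube([3196, 296, 11]);
translate([410, 383, 11]) cube([3196, 6, 327]);
translate([410, 238, 338]) cube([3196, 296, 11]);


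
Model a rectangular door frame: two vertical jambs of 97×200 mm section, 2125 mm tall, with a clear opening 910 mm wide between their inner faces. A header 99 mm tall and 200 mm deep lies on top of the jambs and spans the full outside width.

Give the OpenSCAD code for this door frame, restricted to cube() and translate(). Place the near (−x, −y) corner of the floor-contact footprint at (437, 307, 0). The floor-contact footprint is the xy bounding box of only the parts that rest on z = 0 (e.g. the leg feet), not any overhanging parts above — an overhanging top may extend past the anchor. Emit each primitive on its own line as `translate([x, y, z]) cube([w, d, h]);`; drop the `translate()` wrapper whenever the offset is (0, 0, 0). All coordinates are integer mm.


translate([437, 307, 0]) cube([97, 200, 2125]);
translate([1444, 307, 0]) cube([97, 200, 2125]);
translate([437, 307, 2125]) cube([1104, 200, 99]);


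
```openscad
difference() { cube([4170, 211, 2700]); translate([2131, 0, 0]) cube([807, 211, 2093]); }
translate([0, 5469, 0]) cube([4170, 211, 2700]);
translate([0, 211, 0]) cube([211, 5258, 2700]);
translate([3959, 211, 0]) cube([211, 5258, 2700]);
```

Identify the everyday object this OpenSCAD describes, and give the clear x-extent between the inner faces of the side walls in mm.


A single room. The interior width is 3748 mm.

Four walls enclosing a rectangle with a door in the front wall — a room. Outside width 4170 minus two 211 mm walls gives 3748 mm.


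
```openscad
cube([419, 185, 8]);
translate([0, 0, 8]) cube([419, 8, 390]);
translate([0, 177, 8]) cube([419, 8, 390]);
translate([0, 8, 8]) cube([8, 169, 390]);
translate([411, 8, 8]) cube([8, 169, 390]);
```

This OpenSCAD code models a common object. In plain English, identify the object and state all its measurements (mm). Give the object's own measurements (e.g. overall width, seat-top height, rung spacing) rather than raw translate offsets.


An open-topped rectangular box: outside dimensions 419×185×398 mm, with a uniform wall and base thickness of 8 mm. The base is a full 419×185 slab on the floor; four walls sit on top of the base. The front and back walls (the −y and +y sides) span the full width; the two side walls fit between them.


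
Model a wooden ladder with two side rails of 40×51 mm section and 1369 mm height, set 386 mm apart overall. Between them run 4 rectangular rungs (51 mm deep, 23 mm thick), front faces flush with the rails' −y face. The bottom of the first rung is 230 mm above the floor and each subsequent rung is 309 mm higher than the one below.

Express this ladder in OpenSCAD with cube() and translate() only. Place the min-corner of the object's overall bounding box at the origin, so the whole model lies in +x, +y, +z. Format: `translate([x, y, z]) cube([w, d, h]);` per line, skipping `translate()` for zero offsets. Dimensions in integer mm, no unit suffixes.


cube([40, 51, 1369]);
translate([346, 0, 0]) cube([40, 51, 1369]);
translate([40, 0, 230]) cube([306, 51, 23]);
translate([40, 0, 539]) cube([306, 51, 23]);
translate([40, 0, 848]) cube([306, 51, 23]);
translate([40, 0, 1157]) cube([306, 51, 23]);
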